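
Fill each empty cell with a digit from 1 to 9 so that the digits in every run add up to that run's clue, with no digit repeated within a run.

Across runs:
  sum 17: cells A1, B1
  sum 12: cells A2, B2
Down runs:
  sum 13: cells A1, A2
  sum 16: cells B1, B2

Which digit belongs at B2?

17 in 2 cells must be {8,9}; 16 in 2 cells must be {7,9}.
The 17 across and the 16 down share only 9, so B1 = 9.
B2 = 16 − 9 = 7 completes the 16 down.
A1 = 17 − 9 = 8 completes the 17 across.
A2 = 12 − 7 = 5 completes the 12 across.

7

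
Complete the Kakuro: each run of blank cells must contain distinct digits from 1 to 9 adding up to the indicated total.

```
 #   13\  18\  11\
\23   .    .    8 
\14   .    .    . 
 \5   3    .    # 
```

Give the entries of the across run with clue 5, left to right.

3, 2

23 in 3 cells must be {6,8,9}.
R2C3 = 11 − 8 = 3 completes the 11 down.
R3C2 = 5 − 3 = 2 completes the 5 across.
Given what's placed, R1C2 must be 9 to fit the 23 across and 18 down.
R2C2 = 18 − 11 = 7 completes the 18 down.
R1C1 = 23 − 17 = 6 completes the 23 across.
R2C1 = 14 − 10 = 4 completes the 14 across.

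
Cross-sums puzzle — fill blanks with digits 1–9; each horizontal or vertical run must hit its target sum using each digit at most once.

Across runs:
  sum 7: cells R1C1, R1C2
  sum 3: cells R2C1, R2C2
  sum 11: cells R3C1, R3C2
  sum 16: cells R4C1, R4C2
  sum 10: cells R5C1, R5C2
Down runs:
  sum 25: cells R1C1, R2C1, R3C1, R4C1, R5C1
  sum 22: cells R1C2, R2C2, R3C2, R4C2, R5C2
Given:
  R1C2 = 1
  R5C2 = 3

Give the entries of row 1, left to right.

3 in 2 cells must be {1,2}; 16 in 2 cells must be {7,9}.
R1C1 = 7 − 1 = 6 completes the 7 across.

6, 1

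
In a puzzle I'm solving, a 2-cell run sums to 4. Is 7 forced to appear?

No

The only way to make 4 from 2 distinct digits is {1,3}, which does not contain 7.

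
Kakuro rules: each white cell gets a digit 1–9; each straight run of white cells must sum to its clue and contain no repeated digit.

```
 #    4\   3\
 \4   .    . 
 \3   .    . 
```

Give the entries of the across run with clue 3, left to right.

1 2

4 in 2 cells must be {1,3}; 3 in 2 cells must be {1,2}.
The 4 across and the 3 down share only 1, so R1C2 = 1.
The 3 across and the 4 down share only 1, so R2C1 = 1.
R2C2 = 3 − 1 = 2 completes the 3 across.
R1C1 = 4 − 1 = 3 completes the 4 across.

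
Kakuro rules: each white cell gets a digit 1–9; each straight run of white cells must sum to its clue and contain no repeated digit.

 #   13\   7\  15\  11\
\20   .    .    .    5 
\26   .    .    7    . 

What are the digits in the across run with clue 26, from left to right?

9 4 7 6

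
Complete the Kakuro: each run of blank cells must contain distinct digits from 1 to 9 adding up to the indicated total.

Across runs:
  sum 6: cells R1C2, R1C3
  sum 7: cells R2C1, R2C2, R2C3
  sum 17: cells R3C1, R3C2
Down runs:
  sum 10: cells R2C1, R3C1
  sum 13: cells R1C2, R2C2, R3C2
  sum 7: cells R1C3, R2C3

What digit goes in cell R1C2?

1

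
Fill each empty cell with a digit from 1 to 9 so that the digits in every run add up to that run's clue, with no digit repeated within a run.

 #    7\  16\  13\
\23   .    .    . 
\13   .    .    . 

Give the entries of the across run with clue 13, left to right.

1, 7, 5

23 in 3 cells must be {6,8,9}; 16 in 2 cells must be {7,9}.
The 23 across and the 7 down share only 6, so R1C1 = 6.
Given what's placed, R1C2 must be 9 to fit the 23 across and 16 down.
R1C3 = 23 − 15 = 8 completes the 23 across.
R2C1 = 7 − 6 = 1 completes the 7 down.
R2C2 = 16 − 9 = 7 completes the 16 down.
R2C3 = 13 − 8 = 5 completes the 13 across.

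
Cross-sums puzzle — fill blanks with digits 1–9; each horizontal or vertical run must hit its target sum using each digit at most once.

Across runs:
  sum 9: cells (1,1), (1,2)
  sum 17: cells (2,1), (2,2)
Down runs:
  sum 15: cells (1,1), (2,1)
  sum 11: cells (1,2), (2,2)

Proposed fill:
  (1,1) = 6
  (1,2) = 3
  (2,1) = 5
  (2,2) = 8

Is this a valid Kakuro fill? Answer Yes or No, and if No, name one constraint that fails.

No — the across run (2,1)–(2,2) sums to 13, not 17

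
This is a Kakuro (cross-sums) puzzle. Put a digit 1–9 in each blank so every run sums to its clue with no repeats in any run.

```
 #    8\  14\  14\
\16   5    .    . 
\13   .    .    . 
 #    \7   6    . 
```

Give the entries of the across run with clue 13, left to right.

3 1 9

R2C1 = 8 − 5 = 3 completes the 8 down.
R2C2 = 1: the only remaining digit allowed by both the 13 across and the 14 down.
R2C3 = 13 − 4 = 9 completes the 13 across.
R3C3 = 7 − 6 = 1 completes the 7 across.
R1C2 = 14 − 7 = 7 completes the 14 down.
R1C3 = 16 − 12 = 4 completes the 16 across.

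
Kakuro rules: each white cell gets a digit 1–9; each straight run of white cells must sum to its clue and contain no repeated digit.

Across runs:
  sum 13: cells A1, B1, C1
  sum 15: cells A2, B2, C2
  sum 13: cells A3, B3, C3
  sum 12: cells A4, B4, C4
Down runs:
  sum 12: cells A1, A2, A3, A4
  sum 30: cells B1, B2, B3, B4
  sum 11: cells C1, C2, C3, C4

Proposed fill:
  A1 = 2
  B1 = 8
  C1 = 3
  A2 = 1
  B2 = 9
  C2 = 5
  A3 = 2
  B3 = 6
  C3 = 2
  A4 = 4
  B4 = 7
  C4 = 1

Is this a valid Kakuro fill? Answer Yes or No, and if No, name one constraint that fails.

No — the down run A1–A4 sums to 9, not 12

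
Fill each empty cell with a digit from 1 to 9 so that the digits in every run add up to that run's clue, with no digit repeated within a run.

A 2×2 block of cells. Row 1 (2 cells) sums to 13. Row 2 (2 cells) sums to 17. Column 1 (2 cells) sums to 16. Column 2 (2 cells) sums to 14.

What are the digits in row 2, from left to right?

9, 8

17 in 2 cells must be {8,9}; 16 in 2 cells must be {7,9}.
The 17 across and the 16 down share only 9, so (2,1) = 9.
(2,2) = 17 − 9 = 8 completes the 17 across.
(1,1) = 16 − 9 = 7 completes the 16 down.
(1,2) = 13 − 7 = 6 completes the 13 across.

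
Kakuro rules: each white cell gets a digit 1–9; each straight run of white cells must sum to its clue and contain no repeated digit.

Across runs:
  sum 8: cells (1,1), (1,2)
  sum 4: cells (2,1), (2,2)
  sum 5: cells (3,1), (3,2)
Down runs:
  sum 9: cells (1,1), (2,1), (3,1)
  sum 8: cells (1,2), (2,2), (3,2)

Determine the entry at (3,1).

4 in 2 cells must be {1,3}.
Nothing is forced directly, so branch on (2,1), whose candidates are 1 or 3. If (2,1) = 1: that forces (2,2) = 3, (1,2) = 1, (3,2) = 4, after which (1,1) would have to be in {7} for the 8 across but in {2,3,5,6} for the 9 down — contradiction. So (2,1) = 3.
(2,2) = 4 − 3 = 1 completes the 4 across.
Nothing is forced directly, so branch on (1,1), whose candidates are 1 or 2 or 5. If (1,1) = 1: then (1,2) would have to be in {7} for the 8 across but in {2,3,4,5} for the 8 down — contradiction. If (1,1) = 2: then (1,2) would have to be in {6} for the 8 across but in {2,3,4,5} for the 8 down — contradiction. So (1,1) = 5.
(1,2) = 8 − 5 = 3 completes the 8 across.
(3,1) = 9 − 8 = 1 completes the 9 down.
(3,2) = 5 − 1 = 4 completes the 5 across.

1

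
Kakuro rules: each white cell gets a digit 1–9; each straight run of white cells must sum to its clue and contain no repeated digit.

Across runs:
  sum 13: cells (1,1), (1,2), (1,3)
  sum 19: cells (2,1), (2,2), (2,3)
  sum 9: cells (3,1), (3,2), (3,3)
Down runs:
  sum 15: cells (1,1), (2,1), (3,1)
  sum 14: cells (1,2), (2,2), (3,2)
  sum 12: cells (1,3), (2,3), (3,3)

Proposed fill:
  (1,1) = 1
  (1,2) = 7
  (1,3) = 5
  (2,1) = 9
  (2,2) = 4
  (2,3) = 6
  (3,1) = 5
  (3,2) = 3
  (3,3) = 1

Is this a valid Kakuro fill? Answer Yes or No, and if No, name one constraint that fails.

Across: 1+7+5=13; 9+4+6=19; 5+3+1=9. Down: 1+9+5=15; 7+4+3=14; 5+6+1=12. No digit repeats within any run.

Yes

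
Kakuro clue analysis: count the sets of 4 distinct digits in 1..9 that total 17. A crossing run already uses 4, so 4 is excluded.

5

4 distinct digits from 1–9 sum between 10 and 30.
Dropping sets that contain 4.
Enumerating: {1,2,5,9}, {1,2,6,8}, {1,3,5,8}, {1,3,6,7}, {2,3,5,7}.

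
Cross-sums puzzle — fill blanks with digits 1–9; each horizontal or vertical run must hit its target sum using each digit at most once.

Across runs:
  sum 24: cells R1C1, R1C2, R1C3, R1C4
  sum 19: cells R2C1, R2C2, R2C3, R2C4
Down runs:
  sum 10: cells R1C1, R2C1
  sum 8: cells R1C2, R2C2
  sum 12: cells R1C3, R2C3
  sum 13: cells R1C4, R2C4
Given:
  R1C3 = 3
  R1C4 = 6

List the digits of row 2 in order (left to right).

2, 1, 9, 7

R1C2 = 7: the only remaining digit allowed by both the 24 across and the 8 down.
R2C2 = 8 − 7 = 1 completes the 8 down.
R2C3 = 12 − 3 = 9 completes the 12 down.
R2C4 = 13 − 6 = 7 completes the 13 down.
R1C1 = 24 − 16 = 8 completes the 24 across.
R2C1 = 19 − 17 = 2 completes the 19 across.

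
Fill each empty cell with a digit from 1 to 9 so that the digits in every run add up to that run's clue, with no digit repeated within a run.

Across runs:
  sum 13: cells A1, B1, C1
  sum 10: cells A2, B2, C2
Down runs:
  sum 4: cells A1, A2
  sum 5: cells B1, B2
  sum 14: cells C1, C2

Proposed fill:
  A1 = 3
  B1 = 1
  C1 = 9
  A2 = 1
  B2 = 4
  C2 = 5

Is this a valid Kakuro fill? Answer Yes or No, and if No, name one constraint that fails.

Across: 3+1+9=13; 1+4+5=10. Down: 3+1=4; 1+4=5; 9+5=14. No digit repeats within any run.

Yes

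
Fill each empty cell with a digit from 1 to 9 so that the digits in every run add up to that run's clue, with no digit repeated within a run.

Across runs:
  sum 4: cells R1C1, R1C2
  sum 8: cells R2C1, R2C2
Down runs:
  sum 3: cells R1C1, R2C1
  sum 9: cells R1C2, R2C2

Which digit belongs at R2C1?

2

4 in 2 cells must be {1,3}; 3 in 2 cells must be {1,2}.
The 4 across and the 3 down share only 1, so R1C1 = 1.
R1C2 = 4 − 1 = 3 completes the 4 across.
R2C1 = 3 − 1 = 2 completes the 3 down.
R2C2 = 8 − 2 = 6 completes the 8 across.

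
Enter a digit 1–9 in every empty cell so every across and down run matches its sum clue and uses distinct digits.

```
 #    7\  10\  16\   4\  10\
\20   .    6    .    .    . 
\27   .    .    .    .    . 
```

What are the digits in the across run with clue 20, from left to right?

2, 6, 7, 1, 4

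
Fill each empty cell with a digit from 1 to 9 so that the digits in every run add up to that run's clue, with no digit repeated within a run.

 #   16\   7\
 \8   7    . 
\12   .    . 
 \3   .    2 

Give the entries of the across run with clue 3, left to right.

3 in 2 cells must be {1,2}; 7 in 3 cells must be {1,2,4}.
R1C2 = 8 − 7 = 1 completes the 8 across.
R2C2 = 7 − 3 = 4 completes the 7 down.
R3C1 = 3 − 2 = 1 completes the 3 across.
R2C1 = 12 − 4 = 8 completes the 12 across.

1, 2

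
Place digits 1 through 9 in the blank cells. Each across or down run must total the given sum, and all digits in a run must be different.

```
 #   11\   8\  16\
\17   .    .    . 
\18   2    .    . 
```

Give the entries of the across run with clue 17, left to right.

16 in 2 cells must be {7,9}.
R1C1 = 11 − 2 = 9 completes the 11 down.
R1C3 = 7: the only remaining digit allowed by both the 17 across and the 16 down.
Given what's placed, R2C2 must be 7 to fit the 18 across and 8 down.
R2C3 = 18 − 9 = 9 completes the 18 across.
R1C2 = 17 − 16 = 1 completes the 17 across.

9, 1, 7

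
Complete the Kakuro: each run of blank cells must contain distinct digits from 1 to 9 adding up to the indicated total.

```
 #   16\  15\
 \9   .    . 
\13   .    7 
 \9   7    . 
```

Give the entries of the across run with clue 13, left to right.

R2C1 = 13 − 7 = 6 completes the 13 across.
R3C2 = 9 − 7 = 2 completes the 9 across.
R1C1 = 16 − 13 = 3 completes the 16 down.
R1C2 = 9 − 3 = 6 completes the 9 across.

6 7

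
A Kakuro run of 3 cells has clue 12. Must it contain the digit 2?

No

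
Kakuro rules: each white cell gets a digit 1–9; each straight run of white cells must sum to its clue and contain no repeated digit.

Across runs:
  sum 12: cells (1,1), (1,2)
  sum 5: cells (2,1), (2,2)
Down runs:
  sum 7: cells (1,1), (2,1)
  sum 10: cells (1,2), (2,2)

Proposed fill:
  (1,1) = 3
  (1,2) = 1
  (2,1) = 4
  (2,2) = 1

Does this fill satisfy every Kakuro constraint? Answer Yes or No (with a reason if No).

No — the down run (1,2)–(2,2) sums to 2, not 10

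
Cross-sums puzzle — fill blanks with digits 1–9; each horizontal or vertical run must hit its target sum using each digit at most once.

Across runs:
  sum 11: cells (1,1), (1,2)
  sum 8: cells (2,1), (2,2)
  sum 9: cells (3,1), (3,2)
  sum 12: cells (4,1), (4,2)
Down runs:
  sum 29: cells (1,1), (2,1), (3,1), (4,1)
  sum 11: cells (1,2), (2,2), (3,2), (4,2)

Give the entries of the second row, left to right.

29 in 4 cells must be {5,7,8,9}; 11 in 4 cells must be {1,2,3,5}.
Nothing is forced directly, so branch on (1,2), whose candidates are 2 or 3 or 5. If (1,2) = 3: that forces (1,1) = 8, (4,2) = 5, (4,1) = 7, (2,1) = 5, after which (2,2) would have to be in {3} for the 8 across but in {1,2} for the 11 down — contradiction. If (1,2) = 5: then (1,1) would have to be in {6} for the 11 across but in {5,7,8,9} for the 29 down — contradiction. So (1,2) = 2.
(1,1) = 11 − 2 = 9 completes the 11 across.
Nothing is forced directly, so branch on (4,2), whose candidates are 3 or 5. If (4,2) = 3: then (4,1) would have to be in {9} for the 12 across but in {5,7,8} for the 29 down — contradiction. So (4,2) = 5.
(4,1) = 12 − 5 = 7 completes the 12 across.
(2,1) = 5: the only remaining digit allowed by both the 8 across and the 29 down.
(2,2) = 8 − 5 = 3 completes the 8 across.

5 3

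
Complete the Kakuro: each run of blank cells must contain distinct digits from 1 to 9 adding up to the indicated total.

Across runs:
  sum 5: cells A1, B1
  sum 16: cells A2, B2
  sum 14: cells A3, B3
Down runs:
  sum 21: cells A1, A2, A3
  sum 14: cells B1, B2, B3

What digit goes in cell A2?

16 in 2 cells must be {7,9}.
The 5 across and the 21 down share only 4, so A1 = 4.
B1 = 5 − 4 = 1 completes the 5 across.
Given what's placed, A2 must be 9 to fit the 16 across and 21 down.
B2 = 16 − 9 = 7 completes the 16 across.
A3 = 21 − 13 = 8 completes the 21 down.
B3 = 14 − 8 = 6 completes the 14 across.

9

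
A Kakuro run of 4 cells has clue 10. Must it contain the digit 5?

No

The only way to make 10 from 4 distinct digits is {1,2,3,4}, which does not contain 5.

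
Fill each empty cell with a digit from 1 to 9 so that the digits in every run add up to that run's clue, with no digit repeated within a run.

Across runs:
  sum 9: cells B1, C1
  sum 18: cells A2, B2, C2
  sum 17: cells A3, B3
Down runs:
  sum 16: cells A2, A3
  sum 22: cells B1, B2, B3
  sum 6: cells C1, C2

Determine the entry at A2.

7

17 in 2 cells must be {8,9}; 16 in 2 cells must be {7,9}.
The 17 across and the 16 down share only 9, so A3 = 9.
B3 = 17 − 9 = 8 completes the 17 across.
B1 = 5: the only remaining digit allowed by both the 9 across and the 22 down.
C1 = 9 − 5 = 4 completes the 9 across.
A2 = 16 − 9 = 7 completes the 16 down.
B2 = 22 − 13 = 9 completes the 22 down.
C2 = 18 − 16 = 2 completes the 18 across.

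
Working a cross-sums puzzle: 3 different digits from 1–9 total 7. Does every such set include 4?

Yes

The only way to make 7 from 3 distinct digits is {1,2,4}, which contains 4.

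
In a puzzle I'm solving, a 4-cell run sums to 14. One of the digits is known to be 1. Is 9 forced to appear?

No

Counterexample: {1,2,3,8} sums to 14 under that restriction without using 9.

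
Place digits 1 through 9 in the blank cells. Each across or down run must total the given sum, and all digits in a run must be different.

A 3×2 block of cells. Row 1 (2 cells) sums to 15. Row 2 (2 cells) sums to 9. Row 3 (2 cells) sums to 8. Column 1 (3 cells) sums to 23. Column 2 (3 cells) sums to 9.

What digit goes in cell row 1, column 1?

23 in 3 cells must be {6,8,9}.
The 15 across and the 9 down share only 6, so (1,2) = 6.
The 8 across and the 23 down share only 6, so (3,1) = 6.
(3,2) = 8 − 6 = 2 completes the 8 across.
(1,1) = 15 − 6 = 9 completes the 15 across.
(2,1) = 23 − 15 = 8 completes the 23 down.
(2,2) = 9 − 8 = 1 completes the 9 across.

9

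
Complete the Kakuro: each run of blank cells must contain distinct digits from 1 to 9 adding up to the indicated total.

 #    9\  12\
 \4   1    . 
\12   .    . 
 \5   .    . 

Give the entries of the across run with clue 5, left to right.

4 in 2 cells must be {1,3}.
R1C2 = 4 − 1 = 3 completes the 4 across.
Nothing is forced directly, so branch on R2C1, whose candidates are 3 or 5. If R2C1 = 3: then R2C2 would have to be in {9} for the 12 across but in {1,2,4,5,7,8} for the 12 down — contradiction. So R2C1 = 5.
R2C2 = 12 − 5 = 7 completes the 12 across.
R3C1 = 9 − 6 = 3 completes the 9 down.
R3C2 = 5 − 3 = 2 completes the 5 across.

3 2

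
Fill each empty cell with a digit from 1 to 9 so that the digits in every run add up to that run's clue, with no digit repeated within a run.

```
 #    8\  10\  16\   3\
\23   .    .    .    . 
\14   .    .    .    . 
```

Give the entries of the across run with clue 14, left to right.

16 in 2 cells must be {7,9}; 3 in 2 cells must be {1,2}.
Only 7 fits R2C3 under both its across sum 14 and down sum 16.
R1C3 = 16 − 7 = 9 completes the 16 down.
Nothing is forced directly, so branch on R2C1, whose candidates are 1 or 2. If R2C1 = 2: that forces R1C1 = 6, R1C4 = 1, after which R2C4 would have to be in {1,4} for the 14 across but in {2} for the 3 down — contradiction. So R2C1 = 1.
R1C1 = 8 − 1 = 7 completes the 8 down.
R2C4 = 2: the only remaining digit allowed by both the 14 across and the 3 down.
R1C4 = 3 − 2 = 1 completes the 3 down.
R2C2 = 14 − 10 = 4 completes the 14 across.

1 4 7 2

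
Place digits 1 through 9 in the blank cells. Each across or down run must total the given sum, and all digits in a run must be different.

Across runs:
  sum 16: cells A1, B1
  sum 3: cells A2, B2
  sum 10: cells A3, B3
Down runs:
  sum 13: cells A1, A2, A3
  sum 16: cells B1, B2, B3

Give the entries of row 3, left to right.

16 in 2 cells must be {7,9}; 3 in 2 cells must be {1,2}.
Nothing is forced directly, so branch on A1, whose candidates are 7 or 9. If A1 = 9: that forces B1 = 7, A2 = 1, after which B2 would have to be in {2} for the 3 across but in {1,3,4,5,6,8} for the 16 down — contradiction. So A1 = 7.
B1 = 16 − 7 = 9 completes the 16 across.
Nothing is forced directly, so branch on A2, whose candidates are 1 or 2. If A2 = 1: that forces B2 = 2, after which A3 would have to be in {1,2,3,4,6,7,8,9} for the 10 across but in {5} for the 13 down — contradiction. So A2 = 2.
B2 = 3 − 2 = 1 completes the 3 across.
A3 = 13 − 9 = 4 completes the 13 down.
B3 = 10 − 4 = 6 completes the 10 across.

4 6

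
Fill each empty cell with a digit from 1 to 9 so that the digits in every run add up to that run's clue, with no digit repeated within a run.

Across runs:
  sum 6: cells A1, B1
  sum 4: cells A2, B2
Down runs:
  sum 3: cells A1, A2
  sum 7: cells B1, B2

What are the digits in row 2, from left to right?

1, 3

4 in 2 cells must be {1,3}; 3 in 2 cells must be {1,2}.
The 4 across and the 3 down share only 1, so A2 = 1.
B2 = 4 − 1 = 3 completes the 4 across.
A1 = 3 − 1 = 2 completes the 3 down.
B1 = 6 − 2 = 4 completes the 6 across.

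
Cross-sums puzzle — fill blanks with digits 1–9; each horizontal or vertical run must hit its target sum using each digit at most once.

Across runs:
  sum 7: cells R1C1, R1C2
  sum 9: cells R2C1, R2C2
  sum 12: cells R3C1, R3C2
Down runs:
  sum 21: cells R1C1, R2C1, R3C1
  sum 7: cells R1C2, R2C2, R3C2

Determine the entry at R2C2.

7 in 3 cells must be {1,2,4}.
The 12 across and the 7 down share only 4, so R3C2 = 4.
R3C1 = 12 − 4 = 8 completes the 12 across.
Nothing is forced directly, so branch on R1C1, whose candidates are 4 or 6. If R1C1 = 4: then R1C2 would have to be in {3} for the 7 across but in {1,2} for the 7 down — contradiction. So R1C1 = 6.
R1C2 = 7 − 6 = 1 completes the 7 across.
R2C1 = 21 − 14 = 7 completes the 21 down.
R2C2 = 9 − 7 = 2 completes the 9 across.

2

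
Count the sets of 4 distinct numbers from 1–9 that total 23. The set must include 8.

5

4 distinct digits from 1–9 sum between 10 and 30.
Keeping only sets containing 8.
Enumerating: {1,5,8,9}, {2,4,8,9}, {2,6,7,8}, {3,5,7,8}, {4,5,6,8}.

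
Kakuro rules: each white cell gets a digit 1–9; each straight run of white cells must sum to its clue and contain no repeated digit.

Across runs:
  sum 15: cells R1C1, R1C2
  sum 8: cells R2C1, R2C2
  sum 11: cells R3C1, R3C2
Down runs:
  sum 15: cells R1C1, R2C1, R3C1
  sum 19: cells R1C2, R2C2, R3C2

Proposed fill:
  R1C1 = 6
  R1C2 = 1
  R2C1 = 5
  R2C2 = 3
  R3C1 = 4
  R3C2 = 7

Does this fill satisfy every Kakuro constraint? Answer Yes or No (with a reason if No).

No — the down run R1C2–R3C2 sums to 11, not 19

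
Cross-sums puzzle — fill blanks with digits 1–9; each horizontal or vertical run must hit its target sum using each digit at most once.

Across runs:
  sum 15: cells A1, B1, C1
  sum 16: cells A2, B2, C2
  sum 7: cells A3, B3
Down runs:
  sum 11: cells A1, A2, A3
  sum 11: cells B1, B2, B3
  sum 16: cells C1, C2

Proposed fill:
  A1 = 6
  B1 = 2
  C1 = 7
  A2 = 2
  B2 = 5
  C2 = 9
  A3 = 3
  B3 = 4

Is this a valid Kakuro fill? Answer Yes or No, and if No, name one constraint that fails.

Yes

Across: 6+2+7=15; 2+5+9=16; 3+4=7. Down: 6+2+3=11; 2+5+4=11; 7+9=16. No digit repeats within any run.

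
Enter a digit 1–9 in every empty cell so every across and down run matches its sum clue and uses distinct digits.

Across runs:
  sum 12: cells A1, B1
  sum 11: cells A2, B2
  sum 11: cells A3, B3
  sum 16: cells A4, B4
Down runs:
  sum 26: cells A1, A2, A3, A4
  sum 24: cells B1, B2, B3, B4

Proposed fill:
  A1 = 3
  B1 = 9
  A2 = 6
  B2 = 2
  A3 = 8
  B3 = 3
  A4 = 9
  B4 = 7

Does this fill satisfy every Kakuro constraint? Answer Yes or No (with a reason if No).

No — the down run B1–B4 sums to 21, not 24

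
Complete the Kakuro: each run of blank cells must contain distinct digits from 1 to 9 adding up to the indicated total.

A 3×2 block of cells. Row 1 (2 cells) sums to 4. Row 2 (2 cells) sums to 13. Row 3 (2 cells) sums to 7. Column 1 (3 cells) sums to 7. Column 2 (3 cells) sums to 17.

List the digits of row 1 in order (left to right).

1 3

4 in 2 cells must be {1,3}; 7 in 3 cells must be {1,2,4}.
The 4 across and the 7 down share only 1, so (1,1) = 1.
(1,2) = 4 − 1 = 3 completes the 4 across.
Given what's placed, (2,1) must be 4 to fit the 13 across and 7 down.
(2,2) = 13 − 4 = 9 completes the 13 across.
(3,1) = 7 − 5 = 2 completes the 7 down.
(3,2) = 7 − 2 = 5 completes the 7 across.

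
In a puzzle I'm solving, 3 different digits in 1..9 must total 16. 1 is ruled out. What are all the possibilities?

{2,5,9}; {2,6,8}; {3,4,9}; {3,5,8}; {3,6,7}; {4,5,7}

3 distinct digits from 1–9 sum between 6 and 24.
Dropping sets that contain 1.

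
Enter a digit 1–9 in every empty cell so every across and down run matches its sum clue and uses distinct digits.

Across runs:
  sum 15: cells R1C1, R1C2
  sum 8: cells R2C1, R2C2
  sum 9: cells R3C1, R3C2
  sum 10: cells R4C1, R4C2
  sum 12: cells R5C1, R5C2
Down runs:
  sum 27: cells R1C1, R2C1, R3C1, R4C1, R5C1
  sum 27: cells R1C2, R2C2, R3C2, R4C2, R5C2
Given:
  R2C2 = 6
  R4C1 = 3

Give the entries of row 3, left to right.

7, 2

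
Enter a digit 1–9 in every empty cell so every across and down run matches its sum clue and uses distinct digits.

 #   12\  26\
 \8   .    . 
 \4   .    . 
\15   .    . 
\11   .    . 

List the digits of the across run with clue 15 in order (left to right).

4 in 2 cells must be {1,3}.
Only 3 fits R2C2 under both its across sum 4 and down sum 26.
The 15 across and the 12 down share only 6, so R3C1 = 6.
R3C2 = 15 − 6 = 9 completes the 15 across.

6, 9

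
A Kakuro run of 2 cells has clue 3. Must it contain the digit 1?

The only way to make 3 from 2 distinct digits is {1,2}, which contains 1.

Yes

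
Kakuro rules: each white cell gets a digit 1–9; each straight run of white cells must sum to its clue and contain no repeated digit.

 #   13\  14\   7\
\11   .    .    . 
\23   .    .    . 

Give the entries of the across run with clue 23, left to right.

23 in 3 cells must be {6,8,9}.
The 23 across and the 7 down share only 6, so R2C3 = 6.
R1C3 = 7 − 6 = 1 completes the 7 down.
Nothing is forced directly, so branch on R1C2, whose candidates are 6 or 8. If R1C2 = 8: then R1C1 would have to be in {2} for the 11 across but in {4,5,6,7,8,9} for the 13 down — contradiction. So R1C2 = 6.
R1C1 = 11 − 7 = 4 completes the 11 across.
R2C1 = 13 − 4 = 9 completes the 13 down.
R2C2 = 23 − 15 = 8 completes the 23 across.

9 8 6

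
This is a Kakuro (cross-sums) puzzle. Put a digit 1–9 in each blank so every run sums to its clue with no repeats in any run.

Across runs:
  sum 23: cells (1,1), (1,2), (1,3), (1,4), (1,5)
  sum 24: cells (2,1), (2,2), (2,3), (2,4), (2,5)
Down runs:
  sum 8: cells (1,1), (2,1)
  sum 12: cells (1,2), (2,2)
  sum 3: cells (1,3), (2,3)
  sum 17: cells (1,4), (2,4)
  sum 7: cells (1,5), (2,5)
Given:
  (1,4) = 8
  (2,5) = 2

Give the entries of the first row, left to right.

3 in 2 cells must be {1,2}; 17 in 2 cells must be {8,9}.
(1,5) = 7 − 2 = 5 completes the 7 down.
Given what's placed, (2,3) must be 1 to fit the 24 across and 3 down.
(2,4) = 17 − 8 = 9 completes the 17 down.
(1,3) = 3 − 1 = 2 completes the 3 down.
Given what's placed, (1,2) must be 7 to fit the 23 across and 12 down.
(2,2) = 12 − 7 = 5 completes the 12 down.
(1,1) = 23 − 22 = 1 completes the 23 across.

1, 7, 2, 8, 5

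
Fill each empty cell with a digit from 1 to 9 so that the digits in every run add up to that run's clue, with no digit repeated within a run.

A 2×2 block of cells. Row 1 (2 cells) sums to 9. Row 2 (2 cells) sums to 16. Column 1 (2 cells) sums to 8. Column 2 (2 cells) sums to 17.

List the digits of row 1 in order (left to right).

1 8

16 in 2 cells must be {7,9}; 17 in 2 cells must be {8,9}.
The 9 across and the 17 down share only 8, so (1,2) = 8.
The 16 across and the 8 down share only 7, so (2,1) = 7.
(2,2) = 16 − 7 = 9 completes the 16 across.
(1,1) = 9 − 8 = 1 completes the 9 across.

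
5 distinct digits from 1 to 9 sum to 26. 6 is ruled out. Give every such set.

{1,3,5,8,9}; {1,4,5,7,9}; {2,3,4,8,9}; {2,3,5,7,9}; {2,4,5,7,8}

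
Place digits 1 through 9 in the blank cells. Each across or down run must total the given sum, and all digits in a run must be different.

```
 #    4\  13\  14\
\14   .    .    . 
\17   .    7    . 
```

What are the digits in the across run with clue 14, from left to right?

3 6 5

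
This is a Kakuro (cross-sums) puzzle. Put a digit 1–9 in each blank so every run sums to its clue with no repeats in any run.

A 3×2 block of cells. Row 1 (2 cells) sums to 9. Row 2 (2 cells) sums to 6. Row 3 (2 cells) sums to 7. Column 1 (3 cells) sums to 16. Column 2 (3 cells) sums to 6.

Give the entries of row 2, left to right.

6 in 3 cells must be {1,2,3}.
Nothing is forced directly, so branch on (3,2), whose candidates are 1 or 2 or 3. If (3,2) = 1: that forces (2,2) = 2, (3,1) = 6, (1,2) = 3, after which (2,1) would have to be in {4} for the 6 across but in {1,2,3,7,8,9} for the 16 down — contradiction. If (3,2) = 2: that forces (2,2) = 1, (3,1) = 5, (1,2) = 3, after which (2,1) would have to be in {5} for the 6 across but in {2,3,4,7,8,9} for the 16 down — contradiction. So (3,2) = 3.
(3,1) = 7 − 3 = 4 completes the 7 across.
Given what's placed, (2,1) must be 5 to fit the 6 across and 16 down.
(2,2) = 6 − 5 = 1 completes the 6 across.
(1,1) = 16 − 9 = 7 completes the 16 down.
(1,2) = 9 − 7 = 2 completes the 9 across.

5 1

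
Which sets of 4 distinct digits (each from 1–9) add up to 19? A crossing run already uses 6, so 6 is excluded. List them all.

{1,2,7,9}; {1,3,7,8}; {1,4,5,9}; {2,3,5,9}; {2,4,5,8}; {3,4,5,7}

4 distinct digits from 1–9 sum between 10 and 30.
Dropping sets that contain 6.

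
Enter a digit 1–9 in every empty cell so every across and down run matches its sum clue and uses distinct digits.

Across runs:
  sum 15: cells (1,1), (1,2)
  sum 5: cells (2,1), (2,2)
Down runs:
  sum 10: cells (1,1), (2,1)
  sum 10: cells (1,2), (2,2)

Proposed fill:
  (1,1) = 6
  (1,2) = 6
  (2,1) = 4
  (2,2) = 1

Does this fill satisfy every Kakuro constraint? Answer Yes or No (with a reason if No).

No — the down run (1,2)–(2,2) sums to 7, not 10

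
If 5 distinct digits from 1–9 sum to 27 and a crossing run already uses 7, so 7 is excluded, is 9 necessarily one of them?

Every partition of 27 into 5 distinct digits under that restriction includes 9: {1,3,6,8,9}, {1,4,5,8,9}, {2,3,5,8,9}, {3,4,5,6,9}.

Yes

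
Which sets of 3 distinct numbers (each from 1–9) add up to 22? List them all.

3 distinct digits from 1–9 sum between 6 and 24.

{5,8,9}; {6,7,9}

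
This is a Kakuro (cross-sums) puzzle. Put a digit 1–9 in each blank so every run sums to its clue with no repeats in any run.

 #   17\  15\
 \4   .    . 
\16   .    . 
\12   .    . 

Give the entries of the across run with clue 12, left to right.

7 5

4 in 2 cells must be {1,3}; 16 in 2 cells must be {7,9}.
Nothing is forced directly, so branch on R1C1, whose candidates are 1 or 3. If R1C1 = 3: that forces R1C2 = 1, R2C1 = 9, after which R2C2 would have to be in {7} for the 16 across but in {5,6,8,9} for the 15 down — contradiction. So R1C1 = 1.
R1C2 = 4 − 1 = 3 completes the 4 across.
Given what's placed, R2C2 must be 7 to fit the 16 across and 15 down.
R3C2 = 15 − 10 = 5 completes the 15 down.
R2C1 = 16 − 7 = 9 completes the 16 across.
R3C1 = 12 − 5 = 7 completes the 12 across.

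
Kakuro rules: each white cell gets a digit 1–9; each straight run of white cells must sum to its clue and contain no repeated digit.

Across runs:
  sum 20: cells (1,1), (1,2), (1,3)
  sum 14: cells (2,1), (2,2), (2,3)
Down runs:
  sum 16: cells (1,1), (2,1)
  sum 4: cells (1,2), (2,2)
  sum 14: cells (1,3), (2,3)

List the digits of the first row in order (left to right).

9 3 8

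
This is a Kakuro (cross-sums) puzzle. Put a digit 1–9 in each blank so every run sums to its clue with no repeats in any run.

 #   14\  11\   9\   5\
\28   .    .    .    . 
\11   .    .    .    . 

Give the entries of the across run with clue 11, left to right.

5 3 2 1

11 in 4 cells must be {1,2,3,5}.
Only 4 fits R1C4 under both its across sum 28 and down sum 5.
The 11 across and the 14 down share only 5, so R2C1 = 5.
R2C4 = 5 − 4 = 1 completes the 5 down.
R1C1 = 14 − 5 = 9 completes the 14 down.
No cell is forced outright now. R2C2 can only be 2 or 3 (the digits allowed by both its 11 across and its 11 down). If R2C2 = 2: then R1C2 would have to be in {7,8} for the 28 across but in {9} for the 11 down — contradiction. So R2C2 = 3.
R1C2 = 11 − 3 = 8 completes the 11 down.
R1C3 = 28 − 21 = 7 completes the 28 across.
R2C3 = 11 − 9 = 2 completes the 11 across.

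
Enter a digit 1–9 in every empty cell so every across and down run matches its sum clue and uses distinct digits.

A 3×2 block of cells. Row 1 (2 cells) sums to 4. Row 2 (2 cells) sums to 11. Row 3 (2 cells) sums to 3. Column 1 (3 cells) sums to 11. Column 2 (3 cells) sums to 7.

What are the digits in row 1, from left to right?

4 in 2 cells must be {1,3}; 3 in 2 cells must be {1,2}; 7 in 3 cells must be {1,2,4}.
The 4 across and the 7 down share only 1, so (1,2) = 1.
Given what's placed, (3,2) must be 2 to fit the 3 across and 7 down.
(1,1) = 4 − 1 = 3 completes the 4 across.
(2,2) = 7 − 3 = 4 completes the 7 down.
(3,1) = 3 − 2 = 1 completes the 3 across.
(2,1) = 11 − 4 = 7 completes the 11 across.

3, 1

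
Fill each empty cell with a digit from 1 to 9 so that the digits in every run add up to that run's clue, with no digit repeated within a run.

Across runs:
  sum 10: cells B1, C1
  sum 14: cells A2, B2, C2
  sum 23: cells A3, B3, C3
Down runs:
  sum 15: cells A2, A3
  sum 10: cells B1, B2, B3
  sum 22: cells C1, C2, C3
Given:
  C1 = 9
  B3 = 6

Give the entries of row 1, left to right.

1 9

23 in 3 cells must be {6,8,9}.
B1 = 10 − 9 = 1 completes the 10 across.
B2 = 10 − 7 = 3 completes the 10 down.
Given what's placed, C3 must be 8 to fit the 23 across and 22 down.
C2 = 22 − 17 = 5 completes the 22 down.
A3 = 23 − 14 = 9 completes the 23 across.
A2 = 14 − 8 = 6 completes the 14 across.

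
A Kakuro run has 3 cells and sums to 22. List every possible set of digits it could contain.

3 distinct digits from 1–9 sum between 6 and 24.

{5,8,9}; {6,7,9}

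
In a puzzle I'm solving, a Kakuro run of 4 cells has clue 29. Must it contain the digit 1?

No

The only way to make 29 from 4 distinct digits is {5,7,8,9}, which does not contain 1.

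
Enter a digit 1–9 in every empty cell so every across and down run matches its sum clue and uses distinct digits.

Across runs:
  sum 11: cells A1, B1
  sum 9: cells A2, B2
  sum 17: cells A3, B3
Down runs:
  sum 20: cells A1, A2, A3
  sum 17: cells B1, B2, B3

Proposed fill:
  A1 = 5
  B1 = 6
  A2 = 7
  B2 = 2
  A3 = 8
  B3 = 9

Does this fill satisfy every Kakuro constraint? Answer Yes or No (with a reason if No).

Yes

Across: 5+6=11; 7+2=9; 8+9=17. Down: 5+7+8=20; 6+2+9=17. No digit repeats within any run.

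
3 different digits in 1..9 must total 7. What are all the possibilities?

{1,2,4}

3 distinct digits from 1–9 sum between 6 and 24.
Only one set works: {1,2,4}.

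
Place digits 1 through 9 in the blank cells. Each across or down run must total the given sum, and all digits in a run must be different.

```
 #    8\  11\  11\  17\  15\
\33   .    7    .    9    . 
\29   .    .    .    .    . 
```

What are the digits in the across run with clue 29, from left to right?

17 in 2 cells must be {8,9}.
R2C2 = 11 − 7 = 4 completes the 11 down.
R2C4 = 17 − 9 = 8 completes the 17 down.
Nothing is forced directly, so branch on R1C5, whose candidates are 6 or 8. If R1C5 = 8: that forces R2C5 = 7, R2C1 = 1, R2C3 = 9, after which R1C1 would have to be in {3,4,5,6} for the 33 across but in {7} for the 8 down — contradiction. So R1C5 = 6.
Given what's placed, R1C1 must be 3 to fit the 33 across and 8 down.
R1C3 = 33 − 25 = 8 completes the 33 across.
R2C1 = 8 − 3 = 5 completes the 8 down.
R2C3 = 11 − 8 = 3 completes the 11 down.
R2C5 = 29 − 20 = 9 completes the 29 across.

5 4 3 8 9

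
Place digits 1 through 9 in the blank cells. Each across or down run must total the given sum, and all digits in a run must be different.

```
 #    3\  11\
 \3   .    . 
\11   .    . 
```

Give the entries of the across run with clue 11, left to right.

3 in 2 cells must be {1,2}.
The 3 across and the 11 down share only 2, so R1C2 = 2.
The 11 across and the 3 down share only 2, so R2C1 = 2.
R2C2 = 11 − 2 = 9 completes the 11 across.
R1C1 = 3 − 2 = 1 completes the 3 across.

2 9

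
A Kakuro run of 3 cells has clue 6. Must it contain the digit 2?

Yes

The only way to make 6 from 3 distinct digits is {1,2,3}, which contains 2.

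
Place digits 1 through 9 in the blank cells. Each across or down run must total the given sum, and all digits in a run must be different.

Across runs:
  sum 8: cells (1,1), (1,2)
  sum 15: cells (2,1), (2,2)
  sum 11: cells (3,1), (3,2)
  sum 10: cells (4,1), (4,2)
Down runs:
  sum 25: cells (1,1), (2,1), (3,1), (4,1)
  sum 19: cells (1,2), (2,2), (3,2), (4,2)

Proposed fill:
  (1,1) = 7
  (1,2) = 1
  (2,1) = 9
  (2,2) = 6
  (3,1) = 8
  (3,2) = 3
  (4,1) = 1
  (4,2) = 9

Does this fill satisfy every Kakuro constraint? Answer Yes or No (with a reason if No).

Yes

Across: 7+1=8; 9+6=15; 8+3=11; 1+9=10. Down: 7+9+8+1=25; 1+6+3+9=19. No digit repeats within any run.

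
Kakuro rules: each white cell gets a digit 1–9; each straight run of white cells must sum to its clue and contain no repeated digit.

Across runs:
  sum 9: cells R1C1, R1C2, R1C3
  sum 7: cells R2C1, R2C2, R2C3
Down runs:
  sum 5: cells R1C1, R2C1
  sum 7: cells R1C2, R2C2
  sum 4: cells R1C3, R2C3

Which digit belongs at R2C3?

1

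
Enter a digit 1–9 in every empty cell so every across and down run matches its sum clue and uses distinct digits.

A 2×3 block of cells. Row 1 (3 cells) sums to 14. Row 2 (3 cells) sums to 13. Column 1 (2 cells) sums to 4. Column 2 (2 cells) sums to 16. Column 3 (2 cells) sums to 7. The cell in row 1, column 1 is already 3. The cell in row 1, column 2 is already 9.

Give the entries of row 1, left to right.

4 in 2 cells must be {1,3}; 16 in 2 cells must be {7,9}.
(1,3) = 14 − 12 = 2 completes the 14 across.
(2,1) = 4 − 3 = 1 completes the 4 down.
(2,2) = 16 − 9 = 7 completes the 16 down.
(2,3) = 13 − 8 = 5 completes the 13 across.

3 9 2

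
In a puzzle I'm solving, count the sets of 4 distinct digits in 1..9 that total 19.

4 distinct digits from 1–9 sum between 10 and 30.

11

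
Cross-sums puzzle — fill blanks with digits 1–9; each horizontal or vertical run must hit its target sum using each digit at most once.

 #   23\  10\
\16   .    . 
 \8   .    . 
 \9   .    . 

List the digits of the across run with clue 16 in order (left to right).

9 7

16 in 2 cells must be {7,9}; 23 in 3 cells must be {6,8,9}.
The 16 across and the 23 down share only 9, so R1C1 = 9.
R1C2 = 16 − 9 = 7 completes the 16 across.
Given what's placed, R2C1 must be 6 to fit the 8 across and 23 down.
R2C2 = 8 − 6 = 2 completes the 8 across.
R3C1 = 23 − 15 = 8 completes the 23 down.
R3C2 = 9 − 8 = 1 completes the 9 across.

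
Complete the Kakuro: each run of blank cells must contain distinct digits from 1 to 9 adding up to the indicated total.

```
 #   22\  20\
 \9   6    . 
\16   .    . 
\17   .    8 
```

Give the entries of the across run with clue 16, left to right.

16 in 2 cells must be {7,9}; 17 in 2 cells must be {8,9}.
R1C2 = 9 − 6 = 3 completes the 9 across.
R2C2 = 20 − 11 = 9 completes the 20 down.
R3C1 = 17 − 8 = 9 completes the 17 across.
R2C1 = 16 − 9 = 7 completes the 16 across.

7, 9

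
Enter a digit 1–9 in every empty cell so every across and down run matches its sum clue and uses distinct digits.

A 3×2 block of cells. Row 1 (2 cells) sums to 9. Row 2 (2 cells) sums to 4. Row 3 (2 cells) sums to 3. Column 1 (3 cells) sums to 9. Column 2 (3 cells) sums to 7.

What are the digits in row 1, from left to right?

4 in 2 cells must be {1,3}; 3 in 2 cells must be {1,2}; 7 in 3 cells must be {1,2,4}.
The 4 across and the 7 down share only 1, so (2,2) = 1.
Given what's placed, (3,2) must be 2 to fit the 3 across and 7 down.
(1,2) = 7 − 3 = 4 completes the 7 down.
(2,1) = 4 − 1 = 3 completes the 4 across.
(3,1) = 3 − 2 = 1 completes the 3 across.
(1,1) = 9 − 4 = 5 completes the 9 across.

5, 4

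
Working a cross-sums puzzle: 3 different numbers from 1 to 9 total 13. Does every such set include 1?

No

Counterexample: {2,3,8} sums to 13 without using 1.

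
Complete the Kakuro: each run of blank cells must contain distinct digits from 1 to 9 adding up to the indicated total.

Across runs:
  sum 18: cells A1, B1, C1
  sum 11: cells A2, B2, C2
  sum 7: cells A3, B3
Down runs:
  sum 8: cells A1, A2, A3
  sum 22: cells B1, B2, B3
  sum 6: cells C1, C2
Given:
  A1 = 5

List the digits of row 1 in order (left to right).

C1 = 4: the only remaining digit allowed by both the 18 across and the 6 down.
C2 = 6 − 4 = 2 completes the 6 down.
B1 = 18 − 9 = 9 completes the 18 across.
A2 = 1: the only remaining digit allowed by both the 11 across and the 8 down.
B2 = 11 − 3 = 8 completes the 11 across.
A3 = 8 − 6 = 2 completes the 8 down.
B3 = 7 − 2 = 5 completes the 7 across.

5 9 4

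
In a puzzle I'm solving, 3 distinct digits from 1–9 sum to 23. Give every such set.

{6,8,9}

3 distinct digits from 1–9 sum between 6 and 24.
Only one set works: {6,8,9}.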